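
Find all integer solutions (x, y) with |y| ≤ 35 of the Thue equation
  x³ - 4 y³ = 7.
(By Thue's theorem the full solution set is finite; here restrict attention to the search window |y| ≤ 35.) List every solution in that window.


The equation is x³ - 4y³ = 7. For fixed y, x³ = 4·y³ + 7, so a solution requires the RHS to be a perfect cube.
Strategy: iterate y from -35 to 35, compute RHS = 4·y³ + 7, and check whether it is a (positive or negative) perfect cube.
Check small values of y:
  y = 0: RHS = 7 is not a perfect cube.
  y = 1: RHS = 11 is not a perfect cube.
  y = -1: RHS = 3 is not a perfect cube.
  y = 2: RHS = 39 is not a perfect cube.
  y = -2: RHS = -25 is not a perfect cube.
  y = 3: RHS = 115 is not a perfect cube.
  y = -3: RHS = -101 is not a perfect cube.
Continuing the search up to |y| = 35 finds no solutions either.
No (x, y) in the scanned range satisfies the equation.

No integer solutions with |y| ≤ 35.


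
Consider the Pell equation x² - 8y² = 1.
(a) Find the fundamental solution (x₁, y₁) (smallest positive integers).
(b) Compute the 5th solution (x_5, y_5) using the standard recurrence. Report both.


Step 1: Find the fundamental solution (x₁, y₁) of x² - 8y² = 1.
  Expand √8 as a continued fraction. a₀ = ⌊√8⌋ = 2; iterate m_{k+1} = d_k·a_k − m_k, d_{k+1} = (8 − m_{k+1}²)/d_k, a_{k+1} = ⌊(a₀ + m_{k+1})/d_{k+1}⌋ (starting m₀ = 0, d₀ = 1), with convergents p_k = a_k·p_{k-1} + p_{k-2}, q_k = a_k·q_{k-1} + q_{k-2} (p₋₁ = 1, q₋₁ = 0):
  k = 0: a₀ = 2; p₀/q₀ = 2/1; p₀² − 8·q₀² = 4 − 8 = -4.
  k = 1: m = 2, d = 4, a = ⌊(2 + 2)/4⌋ = 1; p/q = (1·2 + 1)/(1·1 + 0) = 3/1; p² − 8·q² = 9 − 8 = 1.
  The first convergent with p² − 8·q² = 1 gives the fundamental solution (x₁, y₁) = (3, 1).
Step 2: Apply the recurrence (x_{n+1}, y_{n+1}) = (x₁x_n + 8y₁y_n, x₁y_n + y₁x_n) repeatedly.
  From (x_1, y_1) = (3, 1): x_2 = 3·3 + 8·1·1 = 17; y_2 = 3·1 + 1·3 = 6.
  From (x_2, y_2) = (17, 6): x_3 = 3·17 + 8·1·6 = 99; y_3 = 3·6 + 1·17 = 35.
  From (x_3, y_3) = (99, 35): x_4 = 3·99 + 8·1·35 = 577; y_4 = 3·35 + 1·99 = 204.
  From (x_4, y_4) = (577, 204): x_5 = 3·577 + 8·1·204 = 3363; y_5 = 3·204 + 1·577 = 1189.
Step 3: Verify x_5² - 8·y_5² = 11309769 - 11309768 = 1 (should be 1). ✓

(x_1, y_1) = (3, 1); (x_5, y_5) = (3363, 1189).


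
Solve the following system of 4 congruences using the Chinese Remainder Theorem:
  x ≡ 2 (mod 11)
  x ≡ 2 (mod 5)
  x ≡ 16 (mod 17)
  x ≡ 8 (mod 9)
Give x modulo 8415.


Product of moduli M = 11 · 5 · 17 · 9 = 8415.
Merge one congruence at a time:
  Start: x ≡ 2 (mod 11).
  Combine with x ≡ 2 (mod 5); new modulus lcm = 55.
    Write x = 2 + 11·t and substitute into x ≡ 2 (mod 5): 11·t ≡ 2 − 2 = 0 (mod 5).
    Reduce coefficients mod 5: 1·t ≡ 0 (mod 5).
    So t ≡ 0 (mod 5).
    Then x = 2 + 11·0 = 2, valid modulo lcm(11, 5) = 55: x ≡ 2 (mod 55).
  Combine with x ≡ 16 (mod 17); new modulus lcm = 935.
    Write x = 2 + 55·t and substitute into x ≡ 16 (mod 17): 55·t ≡ 16 − 2 = 14 (mod 17).
    Reduce coefficients mod 17: 4·t ≡ 14 (mod 17).
    The inverse of 4 mod 17 is 13 (since 4·13 = 52 = 3·17 + 1), so t ≡ 13·14 = 182 ≡ 12 (mod 17).
    Then x = 2 + 55·12 = 662, valid modulo lcm(55, 17) = 935: x ≡ 662 (mod 935).
  Combine with x ≡ 8 (mod 9); new modulus lcm = 8415.
    Write x = 662 + 935·t and substitute into x ≡ 8 (mod 9): 935·t ≡ 8 − 662 = -654 (mod 9).
    Reduce coefficients mod 9: 8·t ≡ 3 (mod 9).
    The inverse of 8 mod 9 is 8 (since 8·8 = 64 = 7·9 + 1), so t ≡ 8·3 = 24 ≡ 6 (mod 9).
    Then x = 662 + 935·6 = 6272, valid modulo lcm(935, 9) = 8415: x ≡ 6272 (mod 8415).
Verify against each original: 6272 mod 11 = 2, 6272 mod 5 = 2, 6272 mod 17 = 16, 6272 mod 9 = 8.

x ≡ 6272 (mod 8415).


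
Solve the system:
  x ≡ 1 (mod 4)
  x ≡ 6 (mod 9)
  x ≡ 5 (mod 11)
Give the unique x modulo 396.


Moduli 4, 9, 11 are pairwise coprime; by CRT there is a unique solution modulo M = 4 · 9 · 11 = 396.
Solve pairwise, accumulating the modulus:
  Start with x ≡ 1 (mod 4).
  Combine with x ≡ 6 (mod 9): since gcd(4, 9) = 1, we get a unique residue mod 36.
    Write x = 1 + 4·t and substitute into x ≡ 6 (mod 9): 4·t ≡ 6 − 1 = 5 (mod 9).
    The inverse of 4 mod 9 is 7 (since 4·7 = 28 = 3·9 + 1), so t ≡ 7·5 = 35 ≡ 8 (mod 9).
    Then x = 1 + 4·8 = 33, valid modulo lcm(4, 9) = 36: x ≡ 33 (mod 36).
  Combine with x ≡ 5 (mod 11): since gcd(36, 11) = 1, we get a unique residue mod 396.
    Write x = 33 + 36·t and substitute into x ≡ 5 (mod 11): 36·t ≡ 5 − 33 = -28 (mod 11).
    Reduce coefficients mod 11: 3·t ≡ 5 (mod 11).
    The inverse of 3 mod 11 is 4 (since 3·4 = 12 = 1·11 + 1), so t ≡ 4·5 = 20 ≡ 9 (mod 11).
    Then x = 33 + 36·9 = 357, valid modulo lcm(36, 11) = 396: x ≡ 357 (mod 396).
Verify: 357 mod 4 = 1 ✓, 357 mod 9 = 6 ✓, 357 mod 11 = 5 ✓.

x ≡ 357 (mod 396).


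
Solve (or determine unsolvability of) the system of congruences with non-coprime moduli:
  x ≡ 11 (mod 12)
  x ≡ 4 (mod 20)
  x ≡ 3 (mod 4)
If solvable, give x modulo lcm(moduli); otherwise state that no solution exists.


Moduli 12, 20, 4 are not pairwise coprime, so CRT works modulo lcm(m_i) when all pairwise compatibility conditions hold.
Pairwise compatibility: gcd(m_i, m_j) must divide a_i - a_j for every pair.
Merge one congruence at a time:
  Start: x ≡ 11 (mod 12).
  Combine with x ≡ 4 (mod 20): gcd(12, 20) = 4, and 4 - 11 = -7 is NOT divisible by 4.
    ⇒ system is inconsistent (no integer solution).

No solution (the system is inconsistent).


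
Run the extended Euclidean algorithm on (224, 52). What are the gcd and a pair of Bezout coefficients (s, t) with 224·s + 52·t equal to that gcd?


Euclidean algorithm on (224, 52) — divide until remainder is 0:
  224 = 4 · 52 + 16
  52 = 3 · 16 + 4
  16 = 4 · 4 + 0
gcd(224, 52) = 4.
Track Bezout coefficients alongside the remainders: start with r₀ = 224 = a·1 + b·0 (s = 1, t = 0) and r₁ = 52 = a·0 + b·1 (s = 0, t = 1); each new remainder r_{k+1} = r_{k-1} − q_k·r_k inherits s_{k+1} = s_{k-1} − q_k·s_k, t_{k+1} = t_{k-1} − q_k·t_k, so r_k = a·s_k + b·t_k at every step:
  q = 4: r = 16, s = 1 − 4·0 = 1, t = 0 − 4·1 = -4  (check: 224·1 + 52·(-4) = 16)
  q = 3: r = 4, s = 0 − 3·1 = -3, t = 1 − 3·(-4) = 13  (check: 224·(-3) + 52·13 = 4)
The row with r = 4 (the gcd) gives the Bezout coefficients s = -3, t = 13.
Result: 224 · (-3) + 52 · (13) = 4.

gcd(224, 52) = 4; s = -3, t = 13 (check: 224·(-3) + 52·13 = 4).


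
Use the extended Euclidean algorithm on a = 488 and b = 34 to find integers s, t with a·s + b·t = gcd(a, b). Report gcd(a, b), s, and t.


Euclidean algorithm on (488, 34) — divide until remainder is 0:
  488 = 14 · 34 + 12
  34 = 2 · 12 + 10
  12 = 1 · 10 + 2
  10 = 5 · 2 + 0
gcd(488, 34) = 2.
Track Bezout coefficients alongside the remainders: start with r₀ = 488 = a·1 + b·0 (s = 1, t = 0) and r₁ = 34 = a·0 + b·1 (s = 0, t = 1); each new remainder r_{k+1} = r_{k-1} − q_k·r_k inherits s_{k+1} = s_{k-1} − q_k·s_k, t_{k+1} = t_{k-1} − q_k·t_k, so r_k = a·s_k + b·t_k at every step:
  q = 14: r = 12, s = 1 − 14·0 = 1, t = 0 − 14·1 = -14  (check: 488·1 + 34·(-14) = 12)
  q = 2: r = 10, s = 0 − 2·1 = -2, t = 1 − 2·(-14) = 29  (check: 488·(-2) + 34·29 = 10)
  q = 1: r = 2, s = 1 − 1·(-2) = 3, t = -14 − 1·29 = -43  (check: 488·3 + 34·(-43) = 2)
The row with r = 2 (the gcd) gives the Bezout coefficients s = 3, t = -43.
Result: 488 · (3) + 34 · (-43) = 2.

gcd(488, 34) = 2; s = 3, t = -43 (check: 488·3 + 34·(-43) = 2).


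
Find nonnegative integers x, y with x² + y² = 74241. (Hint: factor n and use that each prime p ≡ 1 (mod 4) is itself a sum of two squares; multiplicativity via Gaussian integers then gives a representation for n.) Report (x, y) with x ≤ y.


Step 1: Factor n = 74241 = 3^2 · 73 · 113.
Step 2: Check the mod-4 condition on each prime factor: 3 ≡ 3 (mod 4), exponent 2 (must be even); 73 ≡ 1 (mod 4), exponent 1; 113 ≡ 1 (mod 4), exponent 1.
All primes ≡ 3 (mod 4) appear to even exponent (or don't appear), so by the two-squares theorem n IS expressible as a sum of two squares.
Step 3: Build a representation. Group n = k² · m with k = 3 and m = 73 · 113 = 8249 (a product of primes ≡ 1 (mod 4)); a representation of m scales to one of n via (k·x)² + (k·y)² = k²(x² + y²). Each prime p ≡ 1 (mod 4) is itself a sum of two squares; find a² by testing p − a² for a perfect square:
  73: 73 − 1² = 72, 73 − 2² = 69, 73 − 3² = 64 = 8² ⇒ 73 = 3² + 8².
  113: 113 − 1² = 112, 113 − 2² = 109, 113 − 3² = 104, 113 − 4² = 97, 113 − 5² = 88, 113 − 6² = 77, 113 − 7² = 64 = 8² ⇒ 113 = 7² + 8².
  Combine using the Brahmagupta–Fibonacci identity (a² + b²)(c² + d²) = (ac − bd)² + (ad + bc)² = (ac + bd)² + (ad − bc)²:
  73 · 113 = 8249: from (3² + 8²)(7² + 8²), take (3·7 − 8·8, 3·8 + 8·7) = (21 − 64, 24 + 56) = (-43, 80); dropping signs (only squares matter) gives (43, 80); check 43² + 80² = 1849 + 6400 = 8249 ✓.
  Scale by k = 3: (3·43, 3·80) = (129, 240).
Step 4: Order so x ≤ y and verify: 129² + 240² = 16641 + 57600 = 74241 = n. ✓

n = 74241 = 129² + 240² (one valid representation with x ≤ y).


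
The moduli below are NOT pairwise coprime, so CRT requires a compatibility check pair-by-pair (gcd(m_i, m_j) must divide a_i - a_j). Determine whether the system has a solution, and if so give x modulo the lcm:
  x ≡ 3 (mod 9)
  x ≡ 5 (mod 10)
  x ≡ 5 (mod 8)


Moduli 9, 10, 8 are not pairwise coprime, so CRT works modulo lcm(m_i) when all pairwise compatibility conditions hold.
Pairwise compatibility: gcd(m_i, m_j) must divide a_i - a_j for every pair.
Merge one congruence at a time:
  Start: x ≡ 3 (mod 9).
  Combine with x ≡ 5 (mod 10): gcd(9, 10) = 1; 5 - 3 = 2, which IS divisible by 1, so compatible.
    Write x = 3 + 9·t and substitute into x ≡ 5 (mod 10): 9·t ≡ 5 − 3 = 2 (mod 10).
    The inverse of 9 mod 10 is 9 (since 9·9 = 81 = 8·10 + 1), so t ≡ 9·2 = 18 ≡ 8 (mod 10).
    Then x = 3 + 9·8 = 75, valid modulo lcm(9, 10) = 90: x ≡ 75 (mod 90).
  Combine with x ≡ 5 (mod 8): gcd(90, 8) = 2; 5 - 75 = -70, which IS divisible by 2, so compatible.
    Write x = 75 + 90·t and substitute into x ≡ 5 (mod 8): 90·t ≡ 5 − 75 = -70 (mod 8).
    Divide the congruence (and modulus) by g = 2: 45·t ≡ -35 (mod 4).
    Reduce coefficients mod 4: 1·t ≡ 1 (mod 4).
    So t ≡ 1 (mod 4).
    Then x = 75 + 90·1 = 165, valid modulo lcm(90, 8) = 360: x ≡ 165 (mod 360).
Verify: 165 mod 9 = 3, 165 mod 10 = 5, 165 mod 8 = 5.

x ≡ 165 (mod 360).


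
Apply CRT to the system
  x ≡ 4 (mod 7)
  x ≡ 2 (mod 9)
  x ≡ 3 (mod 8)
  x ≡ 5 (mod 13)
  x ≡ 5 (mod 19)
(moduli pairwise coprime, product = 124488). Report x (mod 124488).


Product of moduli M = 7 · 9 · 8 · 13 · 19 = 124488.
Merge one congruence at a time:
  Start: x ≡ 4 (mod 7).
  Combine with x ≡ 2 (mod 9); new modulus lcm = 63.
    Write x = 4 + 7·t and substitute into x ≡ 2 (mod 9): 7·t ≡ 2 − 4 = -2 (mod 9).
    Reduce coefficients mod 9: 7·t ≡ 7 (mod 9).
    The inverse of 7 mod 9 is 4 (since 7·4 = 28 = 3·9 + 1), so t ≡ 4·7 = 28 ≡ 1 (mod 9).
    Then x = 4 + 7·1 = 11, valid modulo lcm(7, 9) = 63: x ≡ 11 (mod 63).
  Combine with x ≡ 3 (mod 8); new modulus lcm = 504.
    Write x = 11 + 63·t and substitute into x ≡ 3 (mod 8): 63·t ≡ 3 − 11 = -8 (mod 8).
    Reduce coefficients mod 8: 7·t ≡ 0 (mod 8).
    The inverse of 7 mod 8 is 7 (since 7·7 = 49 = 6·8 + 1), so t ≡ 7·0 = 0 ≡ 0 (mod 8).
    Then x = 11 + 63·0 = 11, valid modulo lcm(63, 8) = 504: x ≡ 11 (mod 504).
  Combine with x ≡ 5 (mod 13); new modulus lcm = 6552.
    Write x = 11 + 504·t and substitute into x ≡ 5 (mod 13): 504·t ≡ 5 − 11 = -6 (mod 13).
    Reduce coefficients mod 13: 10·t ≡ 7 (mod 13).
    The inverse of 10 mod 13 is 4 (since 10·4 = 40 = 3·13 + 1), so t ≡ 4·7 = 28 ≡ 2 (mod 13).
    Then x = 11 + 504·2 = 1019, valid modulo lcm(504, 13) = 6552: x ≡ 1019 (mod 6552).
  Combine with x ≡ 5 (mod 19); new modulus lcm = 124488.
    Write x = 1019 + 6552·t and substitute into x ≡ 5 (mod 19): 6552·t ≡ 5 − 1019 = -1014 (mod 19).
    Reduce coefficients mod 19: 16·t ≡ 12 (mod 19).
    The inverse of 16 mod 19 is 6 (since 16·6 = 96 = 5·19 + 1), so t ≡ 6·12 = 72 ≡ 15 (mod 19).
    Then x = 1019 + 6552·15 = 99299, valid modulo lcm(6552, 19) = 124488: x ≡ 99299 (mod 124488).
Verify against each original: 99299 mod 7 = 4, 99299 mod 9 = 2, 99299 mod 8 = 3, 99299 mod 13 = 5, 99299 mod 19 = 5.

x ≡ 99299 (mod 124488).


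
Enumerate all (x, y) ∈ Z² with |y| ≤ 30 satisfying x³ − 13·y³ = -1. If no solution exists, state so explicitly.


The equation is x³ - 13y³ = -1. For fixed y, x³ = 13·y³ − 1, so a solution requires the RHS to be a perfect cube.
Strategy: iterate y from -30 to 30, compute RHS = 13·y³ − 1, and check whether it is a (positive or negative) perfect cube.
Check small values of y:
  y = 0: RHS = -1 = (-1)³ ⇒ x = -1 works.
  y = 1: RHS = 12 is not a perfect cube.
  y = -1: RHS = -14 is not a perfect cube.
  y = 2: RHS = 103 is not a perfect cube.
  y = -2: RHS = -105 is not a perfect cube.
  y = 3: RHS = 350 is not a perfect cube.
  y = -3: RHS = -352 is not a perfect cube.
Continuing the search up to |y| = 30 finds no further solutions beyond those listed.
Collected solutions: (-1, 0).

Solutions (with |y| ≤ 30): (-1, 0).


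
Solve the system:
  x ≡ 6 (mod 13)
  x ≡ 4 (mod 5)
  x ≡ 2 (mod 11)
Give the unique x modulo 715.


Moduli 13, 5, 11 are pairwise coprime; by CRT there is a unique solution modulo M = 13 · 5 · 11 = 715.
Solve pairwise, accumulating the modulus:
  Start with x ≡ 6 (mod 13).
  Combine with x ≡ 4 (mod 5): since gcd(13, 5) = 1, we get a unique residue mod 65.
    Write x = 6 + 13·t and substitute into x ≡ 4 (mod 5): 13·t ≡ 4 − 6 = -2 (mod 5).
    Reduce coefficients mod 5: 3·t ≡ 3 (mod 5).
    The inverse of 3 mod 5 is 2 (since 3·2 = 6 = 1·5 + 1), so t ≡ 2·3 = 6 ≡ 1 (mod 5).
    Then x = 6 + 13·1 = 19, valid modulo lcm(13, 5) = 65: x ≡ 19 (mod 65).
  Combine with x ≡ 2 (mod 11): since gcd(65, 11) = 1, we get a unique residue mod 715.
    Write x = 19 + 65·t and substitute into x ≡ 2 (mod 11): 65·t ≡ 2 − 19 = -17 (mod 11).
    Reduce coefficients mod 11: 10·t ≡ 5 (mod 11).
    The inverse of 10 mod 11 is 10 (since 10·10 = 100 = 9·11 + 1), so t ≡ 10·5 = 50 ≡ 6 (mod 11).
    Then x = 19 + 65·6 = 409, valid modulo lcm(65, 11) = 715: x ≡ 409 (mod 715).
Verify: 409 mod 13 = 6 ✓, 409 mod 5 = 4 ✓, 409 mod 11 = 2 ✓.

x ≡ 409 (mod 715).


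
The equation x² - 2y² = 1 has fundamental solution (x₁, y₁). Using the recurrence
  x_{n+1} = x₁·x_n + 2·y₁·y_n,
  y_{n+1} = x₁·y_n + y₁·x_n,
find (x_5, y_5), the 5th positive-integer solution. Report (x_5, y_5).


Step 1: Find the fundamental solution (x₁, y₁) of x² - 2y² = 1.
  Expand √2 as a continued fraction. a₀ = ⌊√2⌋ = 1; iterate m_{k+1} = d_k·a_k − m_k, d_{k+1} = (2 − m_{k+1}²)/d_k, a_{k+1} = ⌊(a₀ + m_{k+1})/d_{k+1}⌋ (starting m₀ = 0, d₀ = 1), with convergents p_k = a_k·p_{k-1} + p_{k-2}, q_k = a_k·q_{k-1} + q_{k-2} (p₋₁ = 1, q₋₁ = 0):
  k = 0: a₀ = 1; p₀/q₀ = 1/1; p₀² − 2·q₀² = 1 − 2 = -1.
  k = 1: m = 1, d = 1, a = ⌊(1 + 1)/1⌋ = 2; p/q = (2·1 + 1)/(2·1 + 0) = 3/2; p² − 2·q² = 9 − 8 = 1.
  The first convergent with p² − 2·q² = 1 gives the fundamental solution (x₁, y₁) = (3, 2).
Step 2: Apply the recurrence (x_{n+1}, y_{n+1}) = (x₁x_n + 2y₁y_n, x₁y_n + y₁x_n) repeatedly.
  From (x_1, y_1) = (3, 2): x_2 = 3·3 + 2·2·2 = 17; y_2 = 3·2 + 2·3 = 12.
  From (x_2, y_2) = (17, 12): x_3 = 3·17 + 2·2·12 = 99; y_3 = 3·12 + 2·17 = 70.
  From (x_3, y_3) = (99, 70): x_4 = 3·99 + 2·2·70 = 577; y_4 = 3·70 + 2·99 = 408.
  From (x_4, y_4) = (577, 408): x_5 = 3·577 + 2·2·408 = 3363; y_5 = 3·408 + 2·577 = 2378.
Step 3: Verify x_5² - 2·y_5² = 11309769 - 11309768 = 1 (should be 1). ✓

(x_1, y_1) = (3, 2); (x_5, y_5) = (3363, 2378).


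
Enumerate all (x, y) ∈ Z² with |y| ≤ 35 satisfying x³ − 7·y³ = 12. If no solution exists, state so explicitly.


The equation is x³ - 7y³ = 12. For fixed y, x³ = 7·y³ + 12, so a solution requires the RHS to be a perfect cube.
Strategy: iterate y from -35 to 35, compute RHS = 7·y³ + 12, and check whether it is a (positive or negative) perfect cube.
Check small values of y:
  y = 0: RHS = 12 is not a perfect cube.
  y = 1: RHS = 19 is not a perfect cube.
  y = -1: RHS = 5 is not a perfect cube.
  y = 2: RHS = 68 is not a perfect cube.
  y = -2: RHS = -44 is not a perfect cube.
  y = 3: RHS = 201 is not a perfect cube.
  y = -3: RHS = -177 is not a perfect cube.
Continuing the search up to |y| = 35 finds no solutions either.
No (x, y) in the scanned range satisfies the equation.

No integer solutions with |y| ≤ 35.


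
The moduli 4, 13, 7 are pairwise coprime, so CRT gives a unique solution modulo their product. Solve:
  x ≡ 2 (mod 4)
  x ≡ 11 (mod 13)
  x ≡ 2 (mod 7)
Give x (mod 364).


Moduli 4, 13, 7 are pairwise coprime; by CRT there is a unique solution modulo M = 4 · 13 · 7 = 364.
Solve pairwise, accumulating the modulus:
  Start with x ≡ 2 (mod 4).
  Combine with x ≡ 11 (mod 13): since gcd(4, 13) = 1, we get a unique residue mod 52.
    Write x = 2 + 4·t and substitute into x ≡ 11 (mod 13): 4·t ≡ 11 − 2 = 9 (mod 13).
    The inverse of 4 mod 13 is 10 (since 4·10 = 40 = 3·13 + 1), so t ≡ 10·9 = 90 ≡ 12 (mod 13).
    Then x = 2 + 4·12 = 50, valid modulo lcm(4, 13) = 52: x ≡ 50 (mod 52).
  Combine with x ≡ 2 (mod 7): since gcd(52, 7) = 1, we get a unique residue mod 364.
    Write x = 50 + 52·t and substitute into x ≡ 2 (mod 7): 52·t ≡ 2 − 50 = -48 (mod 7).
    Reduce coefficients mod 7: 3·t ≡ 1 (mod 7).
    The inverse of 3 mod 7 is 5 (since 3·5 = 15 = 2·7 + 1), so t ≡ 5·1 = 5 ≡ 5 (mod 7).
    Then x = 50 + 52·5 = 310, valid modulo lcm(52, 7) = 364: x ≡ 310 (mod 364).
Verify: 310 mod 4 = 2 ✓, 310 mod 13 = 11 ✓, 310 mod 7 = 2 ✓.

x ≡ 310 (mod 364).


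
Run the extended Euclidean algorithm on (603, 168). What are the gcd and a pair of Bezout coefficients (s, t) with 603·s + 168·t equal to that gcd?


Euclidean algorithm on (603, 168) — divide until remainder is 0:
  603 = 3 · 168 + 99
  168 = 1 · 99 + 69
  99 = 1 · 69 + 30
  69 = 2 · 30 + 9
  30 = 3 · 9 + 3
  9 = 3 · 3 + 0
gcd(603, 168) = 3.
Track Bezout coefficients alongside the remainders: start with r₀ = 603 = a·1 + b·0 (s = 1, t = 0) and r₁ = 168 = a·0 + b·1 (s = 0, t = 1); each new remainder r_{k+1} = r_{k-1} − q_k·r_k inherits s_{k+1} = s_{k-1} − q_k·s_k, t_{k+1} = t_{k-1} − q_k·t_k, so r_k = a·s_k + b·t_k at every step:
  q = 3: r = 99, s = 1 − 3·0 = 1, t = 0 − 3·1 = -3  (check: 603·1 + 168·(-3) = 99)
  q = 1: r = 69, s = 0 − 1·1 = -1, t = 1 − 1·(-3) = 4  (check: 603·(-1) + 168·4 = 69)
  q = 1: r = 30, s = 1 − 1·(-1) = 2, t = -3 − 1·4 = -7  (check: 603·2 + 168·(-7) = 30)
  q = 2: r = 9, s = -1 − 2·2 = -5, t = 4 − 2·(-7) = 18  (check: 603·(-5) + 168·18 = 9)
  q = 3: r = 3, s = 2 − 3·(-5) = 17, t = -7 − 3·18 = -61  (check: 603·17 + 168·(-61) = 3)
The row with r = 3 (the gcd) gives the Bezout coefficients s = 17, t = -61.
Result: 603 · (17) + 168 · (-61) = 3.

gcd(603, 168) = 3; s = 17, t = -61 (check: 603·17 + 168·(-61) = 3).


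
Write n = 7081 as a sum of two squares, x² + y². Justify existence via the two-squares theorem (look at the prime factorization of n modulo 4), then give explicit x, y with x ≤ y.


Step 1: Factor n = 7081 = 73 · 97.
Step 2: Check the mod-4 condition on each prime factor: 73 ≡ 1 (mod 4), exponent 1; 97 ≡ 1 (mod 4), exponent 1.
All primes ≡ 3 (mod 4) appear to even exponent (or don't appear), so by the two-squares theorem n IS expressible as a sum of two squares.
Step 3: Build a representation. Here n = 73 · 97 is a product of primes ≡ 1 (mod 4). Each prime p ≡ 1 (mod 4) is itself a sum of two squares; find a² by testing p − a² for a perfect square:
  73: 73 − 1² = 72, 73 − 2² = 69, 73 − 3² = 64 = 8² ⇒ 73 = 3² + 8².
  97: 97 − 1² = 96, 97 − 2² = 93, 97 − 3² = 88, 97 − 4² = 81 = 9² ⇒ 97 = 4² + 9².
  Combine using the Brahmagupta–Fibonacci identity (a² + b²)(c² + d²) = (ac − bd)² + (ad + bc)² = (ac + bd)² + (ad − bc)²:
  73 · 97 = 7081: from (3² + 8²)(4² + 9²), take (3·4 − 8·9, 3·9 + 8·4) = (12 − 72, 27 + 32) = (-60, 59); dropping signs (only squares matter) gives (60, 59); check 60² + 59² = 3600 + 3481 = 7081 ✓.
Step 4: Order so x ≤ y and verify: 59² + 60² = 3481 + 3600 = 7081 = n. ✓

n = 7081 = 59² + 60² (one valid representation with x ≤ y).


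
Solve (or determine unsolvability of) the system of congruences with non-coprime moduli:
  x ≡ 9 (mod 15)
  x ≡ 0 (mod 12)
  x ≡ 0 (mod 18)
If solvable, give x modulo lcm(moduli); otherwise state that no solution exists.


Moduli 15, 12, 18 are not pairwise coprime, so CRT works modulo lcm(m_i) when all pairwise compatibility conditions hold.
Pairwise compatibility: gcd(m_i, m_j) must divide a_i - a_j for every pair.
Merge one congruence at a time:
  Start: x ≡ 9 (mod 15).
  Combine with x ≡ 0 (mod 12): gcd(15, 12) = 3; 0 - 9 = -9, which IS divisible by 3, so compatible.
    Write x = 9 + 15·t and substitute into x ≡ 0 (mod 12): 15·t ≡ 0 − 9 = -9 (mod 12).
    Divide the congruence (and modulus) by g = 3: 5·t ≡ -3 (mod 4).
    Reduce coefficients mod 4: 1·t ≡ 1 (mod 4).
    So t ≡ 1 (mod 4).
    Then x = 9 + 15·1 = 24, valid modulo lcm(15, 12) = 60: x ≡ 24 (mod 60).
  Combine with x ≡ 0 (mod 18): gcd(60, 18) = 6; 0 - 24 = -24, which IS divisible by 6, so compatible.
    Write x = 24 + 60·t and substitute into x ≡ 0 (mod 18): 60·t ≡ 0 − 24 = -24 (mod 18).
    Divide the congruence (and modulus) by g = 6: 10·t ≡ -4 (mod 3).
    Reduce coefficients mod 3: 1·t ≡ 2 (mod 3).
    So t ≡ 2 (mod 3).
    Then x = 24 + 60·2 = 144, valid modulo lcm(60, 18) = 180: x ≡ 144 (mod 180).
Verify: 144 mod 15 = 9, 144 mod 12 = 0, 144 mod 18 = 0.

x ≡ 144 (mod 180).


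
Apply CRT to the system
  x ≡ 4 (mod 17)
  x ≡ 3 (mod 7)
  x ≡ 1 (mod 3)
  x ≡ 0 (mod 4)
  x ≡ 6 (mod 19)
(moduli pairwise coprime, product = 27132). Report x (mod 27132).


Product of moduli M = 17 · 7 · 3 · 4 · 19 = 27132.
Merge one congruence at a time:
  Start: x ≡ 4 (mod 17).
  Combine with x ≡ 3 (mod 7); new modulus lcm = 119.
    Write x = 4 + 17·t and substitute into x ≡ 3 (mod 7): 17·t ≡ 3 − 4 = -1 (mod 7).
    Reduce coefficients mod 7: 3·t ≡ 6 (mod 7).
    The inverse of 3 mod 7 is 5 (since 3·5 = 15 = 2·7 + 1), so t ≡ 5·6 = 30 ≡ 2 (mod 7).
    Then x = 4 + 17·2 = 38, valid modulo lcm(17, 7) = 119: x ≡ 38 (mod 119).
  Combine with x ≡ 1 (mod 3); new modulus lcm = 357.
    Write x = 38 + 119·t and substitute into x ≡ 1 (mod 3): 119·t ≡ 1 − 38 = -37 (mod 3).
    Reduce coefficients mod 3: 2·t ≡ 2 (mod 3).
    The inverse of 2 mod 3 is 2 (since 2·2 = 4 = 1·3 + 1), so t ≡ 2·2 = 4 ≡ 1 (mod 3).
    Then x = 38 + 119·1 = 157, valid modulo lcm(119, 3) = 357: x ≡ 157 (mod 357).
  Combine with x ≡ 0 (mod 4); new modulus lcm = 1428.
    Write x = 157 + 357·t and substitute into x ≡ 0 (mod 4): 357·t ≡ 0 − 157 = -157 (mod 4).
    Reduce coefficients mod 4: 1·t ≡ 3 (mod 4).
    So t ≡ 3 (mod 4).
    Then x = 157 + 357·3 = 1228, valid modulo lcm(357, 4) = 1428: x ≡ 1228 (mod 1428).
  Combine with x ≡ 6 (mod 19); new modulus lcm = 27132.
    Write x = 1228 + 1428·t and substitute into x ≡ 6 (mod 19): 1428·t ≡ 6 − 1228 = -1222 (mod 19).
    Reduce coefficients mod 19: 3·t ≡ 13 (mod 19).
    The inverse of 3 mod 19 is 13 (since 3·13 = 39 = 2·19 + 1), so t ≡ 13·13 = 169 ≡ 17 (mod 19).
    Then x = 1228 + 1428·17 = 25504, valid modulo lcm(1428, 19) = 27132: x ≡ 25504 (mod 27132).
Verify against each original: 25504 mod 17 = 4, 25504 mod 7 = 3, 25504 mod 3 = 1, 25504 mod 4 = 0, 25504 mod 19 = 6.

x ≡ 25504 (mod 27132).


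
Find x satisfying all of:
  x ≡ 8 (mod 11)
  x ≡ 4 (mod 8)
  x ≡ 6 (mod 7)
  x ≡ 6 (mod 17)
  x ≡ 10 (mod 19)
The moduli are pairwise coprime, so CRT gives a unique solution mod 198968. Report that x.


Product of moduli M = 11 · 8 · 7 · 17 · 19 = 198968.
Merge one congruence at a time:
  Start: x ≡ 8 (mod 11).
  Combine with x ≡ 4 (mod 8); new modulus lcm = 88.
    Write x = 8 + 11·t and substitute into x ≡ 4 (mod 8): 11·t ≡ 4 − 8 = -4 (mod 8).
    Reduce coefficients mod 8: 3·t ≡ 4 (mod 8).
    The inverse of 3 mod 8 is 3 (since 3·3 = 9 = 1·8 + 1), so t ≡ 3·4 = 12 ≡ 4 (mod 8).
    Then x = 8 + 11·4 = 52, valid modulo lcm(11, 8) = 88: x ≡ 52 (mod 88).
  Combine with x ≡ 6 (mod 7); new modulus lcm = 616.
    Write x = 52 + 88·t and substitute into x ≡ 6 (mod 7): 88·t ≡ 6 − 52 = -46 (mod 7).
    Reduce coefficients mod 7: 4·t ≡ 3 (mod 7).
    The inverse of 4 mod 7 is 2 (since 4·2 = 8 = 1·7 + 1), so t ≡ 2·3 = 6 ≡ 6 (mod 7).
    Then x = 52 + 88·6 = 580, valid modulo lcm(88, 7) = 616: x ≡ 580 (mod 616).
  Combine with x ≡ 6 (mod 17); new modulus lcm = 10472.
    Write x = 580 + 616·t and substitute into x ≡ 6 (mod 17): 616·t ≡ 6 − 580 = -574 (mod 17).
    Reduce coefficients mod 17: 4·t ≡ 4 (mod 17).
    The inverse of 4 mod 17 is 13 (since 4·13 = 52 = 3·17 + 1), so t ≡ 13·4 = 52 ≡ 1 (mod 17).
    Then x = 580 + 616·1 = 1196, valid modulo lcm(616, 17) = 10472: x ≡ 1196 (mod 10472).
  Combine with x ≡ 10 (mod 19); new modulus lcm = 198968.
    Write x = 1196 + 10472·t and substitute into x ≡ 10 (mod 19): 10472·t ≡ 10 − 1196 = -1186 (mod 19).
    Reduce coefficients mod 19: 3·t ≡ 11 (mod 19).
    The inverse of 3 mod 19 is 13 (since 3·13 = 39 = 2·19 + 1), so t ≡ 13·11 = 143 ≡ 10 (mod 19).
    Then x = 1196 + 10472·10 = 105916, valid modulo lcm(10472, 19) = 198968: x ≡ 105916 (mod 198968).
Verify against each original: 105916 mod 11 = 8, 105916 mod 8 = 4, 105916 mod 7 = 6, 105916 mod 17 = 6, 105916 mod 19 = 10.

x ≡ 105916 (mod 198968).


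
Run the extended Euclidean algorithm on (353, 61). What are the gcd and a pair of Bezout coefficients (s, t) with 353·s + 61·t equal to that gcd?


Euclidean algorithm on (353, 61) — divide until remainder is 0:
  353 = 5 · 61 + 48
  61 = 1 · 48 + 13
  48 = 3 · 13 + 9
  13 = 1 · 9 + 4
  9 = 2 · 4 + 1
  4 = 4 · 1 + 0
gcd(353, 61) = 1.
Track Bezout coefficients alongside the remainders: start with r₀ = 353 = a·1 + b·0 (s = 1, t = 0) and r₁ = 61 = a·0 + b·1 (s = 0, t = 1); each new remainder r_{k+1} = r_{k-1} − q_k·r_k inherits s_{k+1} = s_{k-1} − q_k·s_k, t_{k+1} = t_{k-1} − q_k·t_k, so r_k = a·s_k + b·t_k at every step:
  q = 5: r = 48, s = 1 − 5·0 = 1, t = 0 − 5·1 = -5  (check: 353·1 + 61·(-5) = 48)
  q = 1: r = 13, s = 0 − 1·1 = -1, t = 1 − 1·(-5) = 6  (check: 353·(-1) + 61·6 = 13)
  q = 3: r = 9, s = 1 − 3·(-1) = 4, t = -5 − 3·6 = -23  (check: 353·4 + 61·(-23) = 9)
  q = 1: r = 4, s = -1 − 1·4 = -5, t = 6 − 1·(-23) = 29  (check: 353·(-5) + 61·29 = 4)
  q = 2: r = 1, s = 4 − 2·(-5) = 14, t = -23 − 2·29 = -81  (check: 353·14 + 61·(-81) = 1)
The row with r = 1 (the gcd) gives the Bezout coefficients s = 14, t = -81.
Result: 353 · (14) + 61 · (-81) = 1.

gcd(353, 61) = 1; s = 14, t = -81 (check: 353·14 + 61·(-81) = 1).


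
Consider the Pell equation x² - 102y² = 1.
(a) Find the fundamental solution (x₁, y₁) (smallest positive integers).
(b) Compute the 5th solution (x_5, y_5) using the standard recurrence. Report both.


Step 1: Find the fundamental solution (x₁, y₁) of x² - 102y² = 1.
  Expand √102 as a continued fraction. a₀ = ⌊√102⌋ = 10; iterate m_{k+1} = d_k·a_k − m_k, d_{k+1} = (102 − m_{k+1}²)/d_k, a_{k+1} = ⌊(a₀ + m_{k+1})/d_{k+1}⌋ (starting m₀ = 0, d₀ = 1), with convergents p_k = a_k·p_{k-1} + p_{k-2}, q_k = a_k·q_{k-1} + q_{k-2} (p₋₁ = 1, q₋₁ = 0):
  k = 0: a₀ = 10; p₀/q₀ = 10/1; p₀² − 102·q₀² = 100 − 102 = -2.
  k = 1: m = 10, d = 2, a = ⌊(10 + 10)/2⌋ = 10; p/q = (10·10 + 1)/(10·1 + 0) = 101/10; p² − 102·q² = 10201 − 10200 = 1.
  The first convergent with p² − 102·q² = 1 gives the fundamental solution (x₁, y₁) = (101, 10).
Step 2: Apply the recurrence (x_{n+1}, y_{n+1}) = (x₁x_n + 102y₁y_n, x₁y_n + y₁x_n) repeatedly.
  From (x_1, y_1) = (101, 10): x_2 = 101·101 + 102·10·10 = 20401; y_2 = 101·10 + 10·101 = 2020.
  From (x_2, y_2) = (20401, 2020): x_3 = 101·20401 + 102·10·2020 = 4120901; y_3 = 101·2020 + 10·20401 = 408030.
  From (x_3, y_3) = (4120901, 408030): x_4 = 101·4120901 + 102·10·408030 = 832401601; y_4 = 101·408030 + 10·4120901 = 82420040.
  From (x_4, y_4) = (832401601, 82420040): x_5 = 101·832401601 + 102·10·82420040 = 168141002501; y_5 = 101·82420040 + 10·832401601 = 16648440050.
Step 3: Verify x_5² - 102·y_5² = 28271396722041288255001 - 28271396722041288255000 = 1 (should be 1). ✓

(x_1, y_1) = (101, 10); (x_5, y_5) = (168141002501, 16648440050).


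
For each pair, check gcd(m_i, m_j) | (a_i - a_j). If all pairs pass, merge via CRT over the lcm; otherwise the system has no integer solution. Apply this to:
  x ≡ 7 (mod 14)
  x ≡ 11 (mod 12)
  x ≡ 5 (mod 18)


Moduli 14, 12, 18 are not pairwise coprime, so CRT works modulo lcm(m_i) when all pairwise compatibility conditions hold.
Pairwise compatibility: gcd(m_i, m_j) must divide a_i - a_j for every pair.
Merge one congruence at a time:
  Start: x ≡ 7 (mod 14).
  Combine with x ≡ 11 (mod 12): gcd(14, 12) = 2; 11 - 7 = 4, which IS divisible by 2, so compatible.
    Write x = 7 + 14·t and substitute into x ≡ 11 (mod 12): 14·t ≡ 11 − 7 = 4 (mod 12).
    Divide the congruence (and modulus) by g = 2: 7·t ≡ 2 (mod 6).
    Reduce coefficients mod 6: 1·t ≡ 2 (mod 6).
    So t ≡ 2 (mod 6).
    Then x = 7 + 14·2 = 35, valid modulo lcm(14, 12) = 84: x ≡ 35 (mod 84).
  Combine with x ≡ 5 (mod 18): gcd(84, 18) = 6; 5 - 35 = -30, which IS divisible by 6, so compatible.
    Write x = 35 + 84·t and substitute into x ≡ 5 (mod 18): 84·t ≡ 5 − 35 = -30 (mod 18).
    Divide the congruence (and modulus) by g = 6: 14·t ≡ -5 (mod 3).
    Reduce coefficients mod 3: 2·t ≡ 1 (mod 3).
    The inverse of 2 mod 3 is 2 (since 2·2 = 4 = 1·3 + 1), so t ≡ 2·1 = 2 ≡ 2 (mod 3).
    Then x = 35 + 84·2 = 203, valid modulo lcm(84, 18) = 252: x ≡ 203 (mod 252).
Verify: 203 mod 14 = 7, 203 mod 12 = 11, 203 mod 18 = 5.

x ≡ 203 (mod 252).


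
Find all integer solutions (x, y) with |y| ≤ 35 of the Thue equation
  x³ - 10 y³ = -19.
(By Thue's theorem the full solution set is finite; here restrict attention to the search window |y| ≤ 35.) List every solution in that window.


The equation is x³ - 10y³ = -19. For fixed y, x³ = 10·y³ − 19, so a solution requires the RHS to be a perfect cube.
Strategy: iterate y from -35 to 35, compute RHS = 10·y³ − 19, and check whether it is a (positive or negative) perfect cube.
Check small values of y:
  y = 0: RHS = -19 is not a perfect cube.
  y = 1: RHS = -9 is not a perfect cube.
  y = -1: RHS = -29 is not a perfect cube.
  y = 2: RHS = 61 is not a perfect cube.
  y = -2: RHS = -99 is not a perfect cube.
  y = 3: RHS = 251 is not a perfect cube.
  y = -3: RHS = -289 is not a perfect cube.
Continuing the search up to |y| = 35 finds no solutions either.
No (x, y) in the scanned range satisfies the equation.

No integer solutions with |y| ≤ 35.


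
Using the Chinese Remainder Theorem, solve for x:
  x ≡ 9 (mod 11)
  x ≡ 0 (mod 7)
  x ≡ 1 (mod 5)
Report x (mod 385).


Moduli 11, 7, 5 are pairwise coprime; by CRT there is a unique solution modulo M = 11 · 7 · 5 = 385.
Solve pairwise, accumulating the modulus:
  Start with x ≡ 9 (mod 11).
  Combine with x ≡ 0 (mod 7): since gcd(11, 7) = 1, we get a unique residue mod 77.
    Write x = 9 + 11·t and substitute into x ≡ 0 (mod 7): 11·t ≡ 0 − 9 = -9 (mod 7).
    Reduce coefficients mod 7: 4·t ≡ 5 (mod 7).
    The inverse of 4 mod 7 is 2 (since 4·2 = 8 = 1·7 + 1), so t ≡ 2·5 = 10 ≡ 3 (mod 7).
    Then x = 9 + 11·3 = 42, valid modulo lcm(11, 7) = 77: x ≡ 42 (mod 77).
  Combine with x ≡ 1 (mod 5): since gcd(77, 5) = 1, we get a unique residue mod 385.
    Write x = 42 + 77·t and substitute into x ≡ 1 (mod 5): 77·t ≡ 1 − 42 = -41 (mod 5).
    Reduce coefficients mod 5: 2·t ≡ 4 (mod 5).
    The inverse of 2 mod 5 is 3 (since 2·3 = 6 = 1·5 + 1), so t ≡ 3·4 = 12 ≡ 2 (mod 5).
    Then x = 42 + 77·2 = 196, valid modulo lcm(77, 5) = 385: x ≡ 196 (mod 385).
Verify: 196 mod 11 = 9 ✓, 196 mod 7 = 0 ✓, 196 mod 5 = 1 ✓.

x ≡ 196 (mod 385).


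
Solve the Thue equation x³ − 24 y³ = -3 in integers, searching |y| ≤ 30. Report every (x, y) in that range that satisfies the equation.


The equation is x³ - 24y³ = -3. For fixed y, x³ = 24·y³ − 3, so a solution requires the RHS to be a perfect cube.
Strategy: iterate y from -30 to 30, compute RHS = 24·y³ − 3, and check whether it is a (positive or negative) perfect cube.
Check small values of y:
  y = 0: RHS = -3 is not a perfect cube.
  y = 1: RHS = 21 is not a perfect cube.
  y = -1: RHS = -27 = (-3)³ ⇒ x = -3 works.
  y = 2: RHS = 189 is not a perfect cube.
  y = -2: RHS = -195 is not a perfect cube.
  y = 3: RHS = 645 is not a perfect cube.
  y = -3: RHS = -651 is not a perfect cube.
Continuing the search up to |y| = 30 finds no further solutions beyond those listed.
Collected solutions: (-3, -1).

Solutions (with |y| ≤ 30): (-3, -1).


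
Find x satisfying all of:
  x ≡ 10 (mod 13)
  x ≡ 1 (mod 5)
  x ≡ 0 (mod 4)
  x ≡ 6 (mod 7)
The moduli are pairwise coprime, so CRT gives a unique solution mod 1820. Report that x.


Product of moduli M = 13 · 5 · 4 · 7 = 1820.
Merge one congruence at a time:
  Start: x ≡ 10 (mod 13).
  Combine with x ≡ 1 (mod 5); new modulus lcm = 65.
    Write x = 10 + 13·t and substitute into x ≡ 1 (mod 5): 13·t ≡ 1 − 10 = -9 (mod 5).
    Reduce coefficients mod 5: 3·t ≡ 1 (mod 5).
    The inverse of 3 mod 5 is 2 (since 3·2 = 6 = 1·5 + 1), so t ≡ 2·1 = 2 ≡ 2 (mod 5).
    Then x = 10 + 13·2 = 36, valid modulo lcm(13, 5) = 65: x ≡ 36 (mod 65).
  Combine with x ≡ 0 (mod 4); new modulus lcm = 260.
    Write x = 36 + 65·t and substitute into x ≡ 0 (mod 4): 65·t ≡ 0 − 36 = -36 (mod 4).
    Reduce coefficients mod 4: 1·t ≡ 0 (mod 4).
    So t ≡ 0 (mod 4).
    Then x = 36 + 65·0 = 36, valid modulo lcm(65, 4) = 260: x ≡ 36 (mod 260).
  Combine with x ≡ 6 (mod 7); new modulus lcm = 1820.
    Write x = 36 + 260·t and substitute into x ≡ 6 (mod 7): 260·t ≡ 6 − 36 = -30 (mod 7).
    Reduce coefficients mod 7: 1·t ≡ 5 (mod 7).
    So t ≡ 5 (mod 7).
    Then x = 36 + 260·5 = 1336, valid modulo lcm(260, 7) = 1820: x ≡ 1336 (mod 1820).
Verify against each original: 1336 mod 13 = 10, 1336 mod 5 = 1, 1336 mod 4 = 0, 1336 mod 7 = 6.

x ≡ 1336 (mod 1820).


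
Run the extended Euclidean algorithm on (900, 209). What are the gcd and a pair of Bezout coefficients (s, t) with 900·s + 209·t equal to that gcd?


Euclidean algorithm on (900, 209) — divide until remainder is 0:
  900 = 4 · 209 + 64
  209 = 3 · 64 + 17
  64 = 3 · 17 + 13
  17 = 1 · 13 + 4
  13 = 3 · 4 + 1
  4 = 4 · 1 + 0
gcd(900, 209) = 1.
Track Bezout coefficients alongside the remainders: start with r₀ = 900 = a·1 + b·0 (s = 1, t = 0) and r₁ = 209 = a·0 + b·1 (s = 0, t = 1); each new remainder r_{k+1} = r_{k-1} − q_k·r_k inherits s_{k+1} = s_{k-1} − q_k·s_k, t_{k+1} = t_{k-1} − q_k·t_k, so r_k = a·s_k + b·t_k at every step:
  q = 4: r = 64, s = 1 − 4·0 = 1, t = 0 − 4·1 = -4  (check: 900·1 + 209·(-4) = 64)
  q = 3: r = 17, s = 0 − 3·1 = -3, t = 1 − 3·(-4) = 13  (check: 900·(-3) + 209·13 = 17)
  q = 3: r = 13, s = 1 − 3·(-3) = 10, t = -4 − 3·13 = -43  (check: 900·10 + 209·(-43) = 13)
  q = 1: r = 4, s = -3 − 1·10 = -13, t = 13 − 1·(-43) = 56  (check: 900·(-13) + 209·56 = 4)
  q = 3: r = 1, s = 10 − 3·(-13) = 49, t = -43 − 3·56 = -211  (check: 900·49 + 209·(-211) = 1)
The row with r = 1 (the gcd) gives the Bezout coefficients s = 49, t = -211.
Result: 900 · (49) + 209 · (-211) = 1.

gcd(900, 209) = 1; s = 49, t = -211 (check: 900·49 + 209·(-211) = 1).


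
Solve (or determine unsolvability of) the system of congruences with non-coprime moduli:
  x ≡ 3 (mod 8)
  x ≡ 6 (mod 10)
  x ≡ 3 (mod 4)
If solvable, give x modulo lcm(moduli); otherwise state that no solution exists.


Moduli 8, 10, 4 are not pairwise coprime, so CRT works modulo lcm(m_i) when all pairwise compatibility conditions hold.
Pairwise compatibility: gcd(m_i, m_j) must divide a_i - a_j for every pair.
Merge one congruence at a time:
  Start: x ≡ 3 (mod 8).
  Combine with x ≡ 6 (mod 10): gcd(8, 10) = 2, and 6 - 3 = 3 is NOT divisible by 2.
    ⇒ system is inconsistent (no integer solution).

No solution (the system is inconsistent).


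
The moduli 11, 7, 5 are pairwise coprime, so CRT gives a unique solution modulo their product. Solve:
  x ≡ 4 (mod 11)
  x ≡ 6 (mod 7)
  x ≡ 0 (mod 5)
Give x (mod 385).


Moduli 11, 7, 5 are pairwise coprime; by CRT there is a unique solution modulo M = 11 · 7 · 5 = 385.
Solve pairwise, accumulating the modulus:
  Start with x ≡ 4 (mod 11).
  Combine with x ≡ 6 (mod 7): since gcd(11, 7) = 1, we get a unique residue mod 77.
    Write x = 4 + 11·t and substitute into x ≡ 6 (mod 7): 11·t ≡ 6 − 4 = 2 (mod 7).
    Reduce coefficients mod 7: 4·t ≡ 2 (mod 7).
    The inverse of 4 mod 7 is 2 (since 4·2 = 8 = 1·7 + 1), so t ≡ 2·2 = 4 ≡ 4 (mod 7).
    Then x = 4 + 11·4 = 48, valid modulo lcm(11, 7) = 77: x ≡ 48 (mod 77).
  Combine with x ≡ 0 (mod 5): since gcd(77, 5) = 1, we get a unique residue mod 385.
    Write x = 48 + 77·t and substitute into x ≡ 0 (mod 5): 77·t ≡ 0 − 48 = -48 (mod 5).
    Reduce coefficients mod 5: 2·t ≡ 2 (mod 5).
    The inverse of 2 mod 5 is 3 (since 2·3 = 6 = 1·5 + 1), so t ≡ 3·2 = 6 ≡ 1 (mod 5).
    Then x = 48 + 77·1 = 125, valid modulo lcm(77, 5) = 385: x ≡ 125 (mod 385).
Verify: 125 mod 11 = 4 ✓, 125 mod 7 = 6 ✓, 125 mod 5 = 0 ✓.

x ≡ 125 (mod 385).


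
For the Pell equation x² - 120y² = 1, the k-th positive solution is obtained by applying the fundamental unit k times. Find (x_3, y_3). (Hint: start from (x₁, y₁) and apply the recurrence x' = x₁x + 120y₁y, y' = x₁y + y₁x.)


Step 1: Find the fundamental solution (x₁, y₁) of x² - 120y² = 1.
  Expand √120 as a continued fraction. a₀ = ⌊√120⌋ = 10; iterate m_{k+1} = d_k·a_k − m_k, d_{k+1} = (120 − m_{k+1}²)/d_k, a_{k+1} = ⌊(a₀ + m_{k+1})/d_{k+1}⌋ (starting m₀ = 0, d₀ = 1), with convergents p_k = a_k·p_{k-1} + p_{k-2}, q_k = a_k·q_{k-1} + q_{k-2} (p₋₁ = 1, q₋₁ = 0):
  k = 0: a₀ = 10; p₀/q₀ = 10/1; p₀² − 120·q₀² = 100 − 120 = -20.
  k = 1: m = 10, d = 20, a = ⌊(10 + 10)/20⌋ = 1; p/q = (1·10 + 1)/(1·1 + 0) = 11/1; p² − 120·q² = 121 − 120 = 1.
  The first convergent with p² − 120·q² = 1 gives the fundamental solution (x₁, y₁) = (11, 1).
Step 2: Apply the recurrence (x_{n+1}, y_{n+1}) = (x₁x_n + 120y₁y_n, x₁y_n + y₁x_n) repeatedly.
  From (x_1, y_1) = (11, 1): x_2 = 11·11 + 120·1·1 = 241; y_2 = 11·1 + 1·11 = 22.
  From (x_2, y_2) = (241, 22): x_3 = 11·241 + 120·1·22 = 5291; y_3 = 11·22 + 1·241 = 483.
Step 3: Verify x_3² - 120·y_3² = 27994681 - 27994680 = 1 (should be 1). ✓

(x_1, y_1) = (11, 1); (x_3, y_3) = (5291, 483).


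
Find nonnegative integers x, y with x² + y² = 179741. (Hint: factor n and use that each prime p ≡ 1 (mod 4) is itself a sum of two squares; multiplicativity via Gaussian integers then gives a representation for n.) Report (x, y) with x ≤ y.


Step 1: Factor n = 179741 = 17 · 97 · 109.
Step 2: Check the mod-4 condition on each prime factor: 17 ≡ 1 (mod 4), exponent 1; 97 ≡ 1 (mod 4), exponent 1; 109 ≡ 1 (mod 4), exponent 1.
All primes ≡ 3 (mod 4) appear to even exponent (or don't appear), so by the two-squares theorem n IS expressible as a sum of two squares.
Step 3: Build a representation. Here n = 17 · 97 · 109 is a product of primes ≡ 1 (mod 4). Each prime p ≡ 1 (mod 4) is itself a sum of two squares; find a² by testing p − a² for a perfect square:
  17: 17 − 1² = 16 = 4² ⇒ 17 = 1² + 4².
  97: 97 − 1² = 96, 97 − 2² = 93, 97 − 3² = 88, 97 − 4² = 81 = 9² ⇒ 97 = 4² + 9².
  109: 109 − 1² = 108, 109 − 2² = 105, 109 − 3² = 100 = 10² ⇒ 109 = 3² + 10².
  Combine using the Brahmagupta–Fibonacci identity (a² + b²)(c² + d²) = (ac − bd)² + (ad + bc)² = (ac + bd)² + (ad − bc)²:
  17 · 97 = 1649: from (1² + 4²)(4² + 9²), take (1·4 − 4·9, 1·9 + 4·4) = (4 − 36, 9 + 16) = (-32, 25); dropping signs (only squares matter) gives (32, 25); check 32² + 25² = 1024 + 625 = 1649 ✓.
  1649 · 109 = 179741: from (32² + 25²)(3² + 10²), take (32·3 − 25·10, 32·10 + 25·3) = (96 − 250, 320 + 75) = (-154, 395); dropping signs (only squares matter) gives (154, 395); check 154² + 395² = 23716 + 156025 = 179741 ✓.
Step 4: Order so x ≤ y and verify: 154² + 395² = 23716 + 156025 = 179741 = n. ✓

n = 179741 = 154² + 395² (one valid representation with x ≤ y).
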